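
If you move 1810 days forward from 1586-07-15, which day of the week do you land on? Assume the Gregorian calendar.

First find the weekday of Jul 15, 1586. Doomsday rule: the anchor day for the 1500s is Wednesday. For year 86: 86÷12 = 7 r 2, and 2÷4 = 0, so 7+2+0 = 9.
Wednesday + 9 ≡ Friday — that's 1586's doomsday.
In July the doomsday date is Jul 11.
Jul 15 is 4 days after Jul 11; 4 mod 7 = 4, so Friday + 4 = Tuesday.
1810 mod 7 = 4, so 1810 days after a Tuesday is Tuesday + 4 = Saturday.

Saturday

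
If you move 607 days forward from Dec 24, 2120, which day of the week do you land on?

First find the weekday of Dec 24, 2120. Doomsday rule: the anchor day for the 2100s is Sunday. For year 20: 20÷12 = 1 r 8, and 8÷4 = 2, so 1+8+2 = 11.
Sunday + 11 ≡ Thursday — that's 2120's doomsday.
In December the doomsday date is Dec 12.
Dec 24 is 12 days after Dec 12; 12 mod 7 = 5, so Thursday + 5 = Tuesday.
607 mod 7 = 5, so 607 days after a Tuesday is Tuesday + 5 = Sunday.

Sunday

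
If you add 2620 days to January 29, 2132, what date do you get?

+366 (one year; includes Feb 29, 2132) → Jan 29, 2133 (2254 left).
+365 (one year) → Jan 29, 2134 (1889 left).
+365 (one year) → Jan 29, 2135 (1524 left).
+365 (one year) → Jan 29, 2136 (1159 left).
+366 (one year; includes Feb 29, 2136) → Jan 29, 2137 (793 left).
+365 (one year) → Jan 29, 2138 (428 left).
+365 (one year) → Jan 29, 2139 (63 left).
Jan has 31 days: +3 → Feb 1, 2139 (60 left).
Feb has 28 days: +28 → Mar 1, 2139 (32 left).
Mar has 31 days: +31 → Apr 1, 2139 (1 left).
+1 → Apr 2, 2139.

April 2, 2139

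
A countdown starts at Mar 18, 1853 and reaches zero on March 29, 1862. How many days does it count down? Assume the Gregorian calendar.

Mar 18, 1853 → Mar 18, 1854: 365 days.
Mar 18, 1854 → Mar 18, 1855: 365 days.
Mar 18, 1855 → Mar 18, 1856: 366 days (Feb 29, 1856 is in that span).
Mar 18, 1856 → Mar 18, 1857: 365 days.
Mar 18, 1857 → Mar 18, 1858: 365 days.
Mar 18, 1858 → Mar 18, 1859: 365 days.
Mar 18, 1859 → Mar 18, 1860: 366 days (Feb 29, 1860 is in that span).
Mar 18, 1860 → Mar 18, 1861: 365 days.
Mar 18, 1861 → Apr 18, 1861: 31 days (March has 31).
Apr 18, 1861 → May 18, 1861: 30 days (April has 30).
May 18, 1861 → Jun 18, 1861: 31 days (May has 31).
Jun 18, 1861 → Jul 18, 1861: 30 days (June has 30).
Jul 18, 1861 → Aug 18, 1861: 31 days (July has 31).
Aug 18, 1861 → Sep 18, 1861: 31 days (August has 31).
Sep 18, 1861 → Oct 18, 1861: 30 days (September has 30).
Oct 18, 1861 → Nov 18, 1861: 31 days (October has 31).
Nov 18, 1861 → Dec 18, 1861: 30 days (November has 30).
Dec 18, 1861 → Jan 18, 1862: 31 days (December has 31).
Jan 18, 1862 → Feb 18, 1862: 31 days (January has 31).
Feb 18, 1862 → Mar 18, 1862: 28 days (February has 28).
Mar 18, 1862 → Mar 29, 1862: 11 days.
Total: 3298 days.

3298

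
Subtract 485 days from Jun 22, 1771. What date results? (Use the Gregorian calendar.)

−365 (one year) → Jun 22, 1770 (120 left).
−22 → May 31, 1770 (end of May, 31 days; 98 left).
−31 → Apr 30, 1770 (end of Apr, 30 days; 67 left).
−30 → Mar 31, 1770 (end of Mar, 31 days; 37 left).
−31 → Feb 28, 1770 (end of Feb, 28 days; 6 left).
−6 → Feb 22, 1770.

February 22, 1770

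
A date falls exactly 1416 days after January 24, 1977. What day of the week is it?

Wednesday

First find the weekday of Jan 24, 1977. Doomsday rule: the anchor day for the 1900s is Wednesday. For year 77: 77÷12 = 6 r 5, and 5÷4 = 1, so 6+5+1 = 12.
Wednesday + 12 ≡ Monday — that's 1977's doomsday.
In January the doomsday date is Jan 3 (1977 is not a leap year).
Jan 24 is 21 days after Jan 3; 21 mod 7 = 0, so Monday + 0 = Monday.
1416 mod 7 = 2, so 1416 days after a Monday is Monday + 2 = Wednesday.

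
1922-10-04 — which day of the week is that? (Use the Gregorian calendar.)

Wednesday

Doomsday rule: the anchor day for the 1900s is Wednesday. For year 22: 22÷12 = 1 r 10, and 10÷4 = 2, so 1+10+2 = 13.
Wednesday + 13 ≡ Tuesday — that's 1922's doomsday.
In October the doomsday date is Oct 10.
Oct 4 is 6 days before Oct 10; 6 mod 7 = 6, so Tuesday − 6 = Wednesday.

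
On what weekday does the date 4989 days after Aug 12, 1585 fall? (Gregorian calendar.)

Saturday

Aug 12, 1585 is a Monday.
4989 mod 7 = 5, so 4989 days after a Monday is Monday + 5 = Saturday.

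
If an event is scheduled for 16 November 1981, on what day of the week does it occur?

Monday

January 1, 1981 is a Thursday.
Jan 1, 1981 → Feb 1, 1981: 31 days (January has 31).
Feb 1, 1981 → Mar 1, 1981: 28 days (February has 28).
Mar 1, 1981 → Apr 1, 1981: 31 days (March has 31).
Apr 1, 1981 → May 1, 1981: 30 days (April has 30).
May 1, 1981 → Jun 1, 1981: 31 days (May has 31).
Jun 1, 1981 → Jul 1, 1981: 30 days (June has 30).
Jul 1, 1981 → Aug 1, 1981: 31 days (July has 31).
Aug 1, 1981 → Sep 1, 1981: 31 days (August has 31).
Sep 1, 1981 → Oct 1, 1981: 30 days (September has 30).
Oct 1, 1981 → Nov 1, 1981: 31 days (October has 31).
Nov 1, 1981 → Nov 16, 1981: 15 days.
Total: 319 days.
319 mod 7 = 4, so Thursday + 4 = Monday.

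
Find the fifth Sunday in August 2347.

August 1, 2347 is a Friday.
The first Sunday is therefore August 3 (2 days later).
The fifth Sunday is 3 + 4×7 = August 31.

August 31, 2347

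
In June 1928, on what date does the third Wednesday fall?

June 1, 1928 is a Friday.
The first Wednesday is therefore June 6 (5 days later).
The third Wednesday is 6 + 2×7 = June 20.

June 20, 1928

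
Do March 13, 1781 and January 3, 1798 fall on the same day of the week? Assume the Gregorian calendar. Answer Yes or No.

From Mar 13, 1781 to Jan 3, 1798 is 6140 days.
6140 mod 7 = 1, so they are different weekdays.
(Mar 13, 1781 is a Tuesday; Jan 3, 1798 is a Wednesday.)

No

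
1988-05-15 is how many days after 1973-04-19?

5505

Apr 19, 1973 → Apr 19, 1974: 365 days.
Apr 19, 1974 → Apr 19, 1975: 365 days.
Apr 19, 1975 → Apr 19, 1976: 366 days (Feb 29, 1976 is in that span).
Apr 19, 1976 → Apr 19, 1977: 365 days.
Apr 19, 1977 → Apr 19, 1978: 365 days.
Apr 19, 1978 → Apr 19, 1979: 365 days.
Apr 19, 1979 → Apr 19, 1980: 366 days (Feb 29, 1980 is in that span).
Apr 19, 1980 → Apr 19, 1981: 365 days.
Apr 19, 1981 → Apr 19, 1982: 365 days.
Apr 19, 1982 → Apr 19, 1983: 365 days.
Apr 19, 1983 → Apr 19, 1984: 366 days (Feb 29, 1984 is in that span).
Apr 19, 1984 → Apr 19, 1985: 365 days.
Apr 19, 1985 → Apr 19, 1986: 365 days.
Apr 19, 1986 → Apr 19, 1987: 365 days.
Apr 19, 1987 → May 19, 1987: 30 days (April has 30).
May 19, 1987 → Jun 19, 1987: 31 days (May has 31).
Jun 19, 1987 → Jul 19, 1987: 30 days (June has 30).
Jul 19, 1987 → Aug 19, 1987: 31 days (July has 31).
Aug 19, 1987 → Sep 19, 1987: 31 days (August has 31).
Sep 19, 1987 → Oct 19, 1987: 30 days (September has 30).
Oct 19, 1987 → Nov 19, 1987: 31 days (October has 31).
Nov 19, 1987 → Dec 19, 1987: 30 days (November has 30).
Dec 19, 1987 → Jan 19, 1988: 31 days (December has 31).
Jan 19, 1988 → Feb 19, 1988: 31 days (January has 31).
Feb 19, 1988 → Mar 19, 1988: 29 days (February has 29).
Mar 19, 1988 → Apr 19, 1988: 31 days (March has 31).
Apr 19, 1988 → May 15, 1988: 26 days.
Total: 5505 days.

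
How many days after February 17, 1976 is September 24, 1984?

Feb 17, 1976 → Feb 17, 1977: 366 days (Feb 29, 1976 is in that span).
Feb 17, 1977 → Feb 17, 1978: 365 days.
Feb 17, 1978 → Feb 17, 1979: 365 days.
Feb 17, 1979 → Feb 17, 1980: 365 days.
Feb 17, 1980 → Feb 17, 1981: 366 days (Feb 29, 1980 is in that span).
Feb 17, 1981 → Feb 17, 1982: 365 days.
Feb 17, 1982 → Feb 17, 1983: 365 days.
Feb 17, 1983 → Feb 17, 1984: 365 days.
Feb 17, 1984 → Mar 17, 1984: 29 days (February has 29).
Mar 17, 1984 → Apr 17, 1984: 31 days (March has 31).
Apr 17, 1984 → May 17, 1984: 30 days (April has 30).
May 17, 1984 → Jun 17, 1984: 31 days (May has 31).
Jun 17, 1984 → Jul 17, 1984: 30 days (June has 30).
Jul 17, 1984 → Aug 17, 1984: 31 days (July has 31).
Aug 17, 1984 → Sep 17, 1984: 31 days (August has 31).
Sep 17, 1984 → Sep 24, 1984: 7 days.
Total: 3142 days.

3142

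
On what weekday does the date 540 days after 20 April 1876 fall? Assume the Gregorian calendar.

Apr 20, 1876 is a Thursday.
540 mod 7 = 1, so 540 days after a Thursday is Thursday + 1 = Friday.

Friday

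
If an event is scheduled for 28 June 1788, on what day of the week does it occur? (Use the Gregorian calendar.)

Doomsday rule: the anchor day for the 1700s is Sunday. For year 88: 88÷12 = 7 r 4, and 4÷4 = 1, so 7+4+1 = 12.
Sunday + 12 ≡ Friday — that's 1788's doomsday.
In June the doomsday date is Jun 6.
Jun 28 is 22 days after Jun 6; 22 mod 7 = 1, so Friday + 1 = Saturday.

Saturday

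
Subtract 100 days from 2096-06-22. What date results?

−22 → May 31, 2096 (end of May, 31 days; 78 left).
−31 → Apr 30, 2096 (end of Apr, 30 days; 47 left).
−30 → Mar 31, 2096 (end of Mar, 31 days; 17 left).
−17 → Mar 14, 2096.

March 14, 2096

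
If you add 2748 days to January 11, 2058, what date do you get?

+365 (one year) → Jan 11, 2059 (2383 left).
+365 (one year) → Jan 11, 2060 (2018 left).
+366 (one year; includes Feb 29, 2060) → Jan 11, 2061 (1652 left).
+365 (one year) → Jan 11, 2062 (1287 left).
+365 (one year) → Jan 11, 2063 (922 left).
+365 (one year) → Jan 11, 2064 (557 left).
+366 (one year; includes Feb 29, 2064) → Jan 11, 2065 (191 left).
Jan has 31 days: +21 → Feb 1, 2065 (170 left).
Feb has 28 days: +28 → Mar 1, 2065 (142 left).
Mar has 31 days: +31 → Apr 1, 2065 (111 left).
Apr has 30 days: +30 → May 1, 2065 (81 left).
May has 31 days: +31 → Jun 1, 2065 (50 left).
Jun has 30 days: +30 → Jul 1, 2065 (20 left).
+20 → Jul 21, 2065.

July 21, 2065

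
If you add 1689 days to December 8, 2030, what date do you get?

+365 (one year) → Dec 8, 2031 (1324 left).
+366 (one year; includes Feb 29, 2032) → Dec 8, 2032 (958 left).
+365 (one year) → Dec 8, 2033 (593 left).
+365 (one year) → Dec 8, 2034 (228 left).
Dec has 31 days: +24 → Jan 1, 2035 (204 left).
Jan has 31 days: +31 → Feb 1, 2035 (173 left).
Feb has 28 days: +28 → Mar 1, 2035 (145 left).
Mar has 31 days: +31 → Apr 1, 2035 (114 left).
Apr has 30 days: +30 → May 1, 2035 (84 left).
May has 31 days: +31 → Jun 1, 2035 (53 left).
Jun has 30 days: +30 → Jul 1, 2035 (23 left).
+23 → Jul 24, 2035.

July 24, 2035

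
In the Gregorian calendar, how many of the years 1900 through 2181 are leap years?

69

Multiples of 4 in [1900,2181]: 71.
Of those, multiples of 100: 3 (not leap unless ÷400).
Multiples of 400: 1.
Leap years = 71 − 3 + 1 = 69.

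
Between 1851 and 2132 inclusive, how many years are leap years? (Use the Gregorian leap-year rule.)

Multiples of 4 in [1851,2132]: 71.
Of those, multiples of 100: 3 (not leap unless ÷400).
Multiples of 400: 1.
Leap years = 71 − 3 + 1 = 69.

69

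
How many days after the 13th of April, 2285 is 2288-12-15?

1342

Apr 13, 2285 → Apr 13, 2286: 365 days.
Apr 13, 2286 → Apr 13, 2287: 365 days.
Apr 13, 2287 → Apr 13, 2288: 366 days (Feb 29, 2288 is in that span).
Apr 13, 2288 → May 13, 2288: 30 days (April has 30).
May 13, 2288 → Jun 13, 2288: 31 days (May has 31).
Jun 13, 2288 → Jul 13, 2288: 30 days (June has 30).
Jul 13, 2288 → Aug 13, 2288: 31 days (July has 31).
Aug 13, 2288 → Sep 13, 2288: 31 days (August has 31).
Sep 13, 2288 → Oct 13, 2288: 30 days (September has 30).
Oct 13, 2288 → Nov 13, 2288: 31 days (October has 31).
Nov 13, 2288 → Dec 13, 2288: 30 days (November has 30).
Dec 13, 2288 → Dec 15, 2288: 2 days.
Total: 1342 days.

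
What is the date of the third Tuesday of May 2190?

May 1, 2190 is a Saturday.
The first Tuesday is therefore May 4 (3 days later).
The third Tuesday is 4 + 2×7 = May 18.

May 18, 2190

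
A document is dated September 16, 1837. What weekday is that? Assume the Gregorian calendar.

Saturday

Doomsday rule: the anchor day for the 1800s is Friday. For year 37: 37÷12 = 3 r 1, and 1÷4 = 0, so 3+1+0 = 4.
Friday + 4 ≡ Tuesday — that's 1837's doomsday.
In September the doomsday date is Sep 5.
Sep 16 is 11 days after Sep 5; 11 mod 7 = 4, so Tuesday + 4 = Saturday.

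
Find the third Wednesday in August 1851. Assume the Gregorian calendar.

August 20, 1851

August 1, 1851 is a Friday.
The first Wednesday is therefore August 6 (5 days later).
The third Wednesday is 6 + 2×7 = August 20.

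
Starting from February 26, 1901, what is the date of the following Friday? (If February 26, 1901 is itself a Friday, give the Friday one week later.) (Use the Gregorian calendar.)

March 1, 1901

Feb 26, 1901 is a Tuesday.
From Tuesday to the next Friday is 3 days.
Feb 26, 1901 + 3 = Mar 1, 1901.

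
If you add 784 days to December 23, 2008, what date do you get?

+365 (one year) → Dec 23, 2009 (419 left).
+365 (one year) → Dec 23, 2010 (54 left).
Dec has 31 days: +9 → Jan 1, 2011 (45 left).
Jan has 31 days: +31 → Feb 1, 2011 (14 left).
+14 → Feb 15, 2011.

February 15, 2011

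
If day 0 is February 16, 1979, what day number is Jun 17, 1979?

Feb 16, 1979 → Mar 16, 1979: 28 days (February has 28).
Mar 16, 1979 → Apr 16, 1979: 31 days (March has 31).
Apr 16, 1979 → May 16, 1979: 30 days (April has 30).
May 16, 1979 → Jun 16, 1979: 31 days (May has 31).
Jun 16, 1979 → Jun 17, 1979: 1 days.
Total: 121 days.

121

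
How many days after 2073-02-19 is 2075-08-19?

911

Feb 19, 2073 → Feb 19, 2074: 365 days.
Feb 19, 2074 → Feb 19, 2075: 365 days.
Feb 19, 2075 → Mar 19, 2075: 28 days (February has 28).
Mar 19, 2075 → Apr 19, 2075: 31 days (March has 31).
Apr 19, 2075 → May 19, 2075: 30 days (April has 30).
May 19, 2075 → Jun 19, 2075: 31 days (May has 31).
Jun 19, 2075 → Jul 19, 2075: 30 days (June has 30).
Jul 19, 2075 → Aug 19, 2075: 31 days.
Total: 911 days.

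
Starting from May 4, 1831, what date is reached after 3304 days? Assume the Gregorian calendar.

+366 (one year; includes Feb 29, 1832) → May 4, 1832 (2938 left).
+365 (one year) → May 4, 1833 (2573 left).
+365 (one year) → May 4, 1834 (2208 left).
+365 (one year) → May 4, 1835 (1843 left).
+366 (one year; includes Feb 29, 1836) → May 4, 1836 (1477 left).
+365 (one year) → May 4, 1837 (1112 left).
+365 (one year) → May 4, 1838 (747 left).
+365 (one year) → May 4, 1839 (382 left).
May has 31 days: +28 → Jun 1, 1839 (354 left).
Jun has 30 days: +30 → Jul 1, 1839 (324 left).
Jul has 31 days: +31 → Aug 1, 1839 (293 left).
Aug has 31 days: +31 → Sep 1, 1839 (262 left).
Sep has 30 days: +30 → Oct 1, 1839 (232 left).
Oct has 31 days: +31 → Nov 1, 1839 (201 left).
Nov has 30 days: +30 → Dec 1, 1839 (171 left).
Dec has 31 days: +31 → Jan 1, 1840 (140 left).
Jan has 31 days: +31 → Feb 1, 1840 (109 left).
Feb has 29 days: +29 → Mar 1, 1840 (80 left).
Mar has 31 days: +31 → Apr 1, 1840 (49 left).
Apr has 30 days: +30 → May 1, 1840 (19 left).
+19 → May 20, 1840.

May 20, 1840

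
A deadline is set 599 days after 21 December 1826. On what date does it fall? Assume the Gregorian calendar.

August 11, 1828

+365 (one year) → Dec 21, 1827 (234 left).
Dec has 31 days: +11 → Jan 1, 1828 (223 left).
Jan has 31 days: +31 → Feb 1, 1828 (192 left).
Feb has 29 days: +29 → Mar 1, 1828 (163 left).
Mar has 31 days: +31 → Apr 1, 1828 (132 left).
Apr has 30 days: +30 → May 1, 1828 (102 left).
May has 31 days: +31 → Jun 1, 1828 (71 left).
Jun has 30 days: +30 → Jul 1, 1828 (41 left).
Jul has 31 days: +31 → Aug 1, 1828 (10 left).
+10 → Aug 11, 1828.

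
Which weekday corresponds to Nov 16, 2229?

Doomsday rule: the anchor day for the 2200s is Friday. For year 29: 29÷12 = 2 r 5, and 5÷4 = 1, so 2+5+1 = 8.
Friday + 8 ≡ Saturday — that's 2229's doomsday.
In November the doomsday date is Nov 7.
Nov 16 is 9 days after Nov 7; 9 mod 7 = 2, so Saturday + 2 = Monday.

Monday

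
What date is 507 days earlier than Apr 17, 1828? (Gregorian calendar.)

−366 (one year; includes Feb 29, 1828) → Apr 17, 1827 (141 left).
−17 → Mar 31, 1827 (end of Mar, 31 days; 124 left).
−31 → Feb 28, 1827 (end of Feb, 28 days; 93 left).
−28 → Jan 31, 1827 (end of Jan, 31 days; 65 left).
−31 → Dec 31, 1826 (end of Dec, 31 days; 34 left).
−31 → Nov 30, 1826 (end of Nov, 30 days; 3 left).
−3 → Nov 27, 1826.

November 27, 1826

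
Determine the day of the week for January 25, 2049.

Monday

Doomsday rule: the anchor day for the 2000s is Tuesday. For year 49: 49÷12 = 4 r 1, and 1÷4 = 0, so 4+1+0 = 5.
Tuesday + 5 ≡ Sunday — that's 2049's doomsday.
In January the doomsday date is Jan 3 (2049 is not a leap year).
Jan 25 is 22 days after Jan 3; 22 mod 7 = 1, so Sunday + 1 = Monday.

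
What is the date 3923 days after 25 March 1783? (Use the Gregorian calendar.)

December 20, 1793

+366 (one year; includes Feb 29, 1784) → Mar 25, 1784 (3557 left).
+365 (one year) → Mar 25, 1785 (3192 left).
+365 (one year) → Mar 25, 1786 (2827 left).
+365 (one year) → Mar 25, 1787 (2462 left).
+366 (one year; includes Feb 29, 1788) → Mar 25, 1788 (2096 left).
+365 (one year) → Mar 25, 1789 (1731 left).
+365 (one year) → Mar 25, 1790 (1366 left).
+365 (one year) → Mar 25, 1791 (1001 left).
+366 (one year; includes Feb 29, 1792) → Mar 25, 1792 (635 left).
+365 (one year) → Mar 25, 1793 (270 left).
Mar has 31 days: +7 → Apr 1, 1793 (263 left).
Apr has 30 days: +30 → May 1, 1793 (233 left).
May has 31 days: +31 → Jun 1, 1793 (202 left).
Jun has 30 days: +30 → Jul 1, 1793 (172 left).
Jul has 31 days: +31 → Aug 1, 1793 (141 left).
Aug has 31 days: +31 → Sep 1, 1793 (110 left).
Sep has 30 days: +30 → Oct 1, 1793 (80 left).
Oct has 31 days: +31 → Nov 1, 1793 (49 left).
Nov has 30 days: +30 → Dec 1, 1793 (19 left).
+19 → Dec 20, 1793.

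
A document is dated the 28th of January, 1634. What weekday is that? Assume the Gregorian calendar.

Doomsday rule: the anchor day for the 1600s is Tuesday. For year 34: 34÷12 = 2 r 10, and 10÷4 = 2, so 2+10+2 = 14.
Tuesday + 14 ≡ Tuesday — that's 1634's doomsday.
In January the doomsday date is Jan 3 (1634 is not a leap year).
Jan 28 is 25 days after Jan 3; 25 mod 7 = 4, so Tuesday + 4 = Saturday.

Saturday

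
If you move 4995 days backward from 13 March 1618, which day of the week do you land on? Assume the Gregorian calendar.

Friday

First find the weekday of Mar 13, 1618. Doomsday rule: the anchor day for the 1600s is Tuesday. For year 18: 18÷12 = 1 r 6, and 6÷4 = 1, so 1+6+1 = 8.
Tuesday + 8 ≡ Wednesday — that's 1618's doomsday.
In March the doomsday date is Mar 14.
Mar 13 is 1 day before Mar 14; 1 mod 7 = 1, so Wednesday − 1 = Tuesday.
4995 mod 7 = 4, so 4995 days before a Tuesday is Tuesday − 4 = Friday.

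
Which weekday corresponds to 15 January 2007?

Monday

January 1, 2007 is a Monday.
Jan 1, 2007 → Jan 15, 2007: 14 days.
Total: 14 days.
14 mod 7 = 0, so Monday + 0 = Monday.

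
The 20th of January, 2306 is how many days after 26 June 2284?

7877

Jun 26, 2284 → Jun 26, 2285: 365 days.
Jun 26, 2285 → Jun 26, 2286: 365 days.
Jun 26, 2286 → Jun 26, 2287: 365 days.
Jun 26, 2287 → Jun 26, 2288: 366 days (Feb 29, 2288 is in that span).
Jun 26, 2288 → Jun 26, 2289: 365 days.
Jun 26, 2289 → Jun 26, 2290: 365 days.
Jun 26, 2290 → Jun 26, 2291: 365 days.
Jun 26, 2291 → Jun 26, 2292: 366 days (Feb 29, 2292 is in that span).
Jun 26, 2292 → Jun 26, 2293: 365 days.
Jun 26, 2293 → Jun 26, 2294: 365 days.
Jun 26, 2294 → Jun 26, 2295: 365 days.
Jun 26, 2295 → Jun 26, 2296: 366 days (Feb 29, 2296 is in that span).
Jun 26, 2296 → Jun 26, 2297: 365 days.
Jun 26, 2297 → Jun 26, 2298: 365 days.
Jun 26, 2298 → Jun 26, 2299: 365 days.
Jun 26, 2299 → Jun 26, 2300: 365 days.
Jun 26, 2300 → Jun 26, 2301: 365 days.
Jun 26, 2301 → Jun 26, 2302: 365 days.
Jun 26, 2302 → Jun 26, 2303: 365 days.
Jun 26, 2303 → Jun 26, 2304: 366 days (Feb 29, 2304 is in that span).
Jun 26, 2304 → Jun 26, 2305: 365 days.
Jun 26, 2305 → Jul 26, 2305: 30 days (June has 30).
Jul 26, 2305 → Aug 26, 2305: 31 days (July has 31).
Aug 26, 2305 → Sep 26, 2305: 31 days (August has 31).
Sep 26, 2305 → Oct 26, 2305: 30 days (September has 30).
Oct 26, 2305 → Nov 26, 2305: 31 days (October has 31).
Nov 26, 2305 → Dec 26, 2305: 30 days (November has 30).
Dec 26, 2305 → Jan 20, 2306: 25 days.
Total: 7877 days.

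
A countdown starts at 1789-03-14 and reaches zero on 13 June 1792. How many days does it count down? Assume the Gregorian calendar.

Mar 14, 1789 → Mar 14, 1790: 365 days.
Mar 14, 1790 → Mar 14, 1791: 365 days.
Mar 14, 1791 → Mar 14, 1792: 366 days (Feb 29, 1792 is in that span).
Mar 14, 1792 → Apr 14, 1792: 31 days (March has 31).
Apr 14, 1792 → May 14, 1792: 30 days (April has 30).
May 14, 1792 → Jun 13, 1792: 30 days.
Total: 1187 days.

1187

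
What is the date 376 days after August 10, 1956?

Aug has 31 days: +22 → Sep 1, 1956 (354 left).
Sep has 30 days: +30 → Oct 1, 1956 (324 left).
Oct has 31 days: +31 → Nov 1, 1956 (293 left).
Nov has 30 days: +30 → Dec 1, 1956 (263 left).
Dec has 31 days: +31 → Jan 1, 1957 (232 left).
Jan has 31 days: +31 → Feb 1, 1957 (201 left).
Feb has 28 days: +28 → Mar 1, 1957 (173 left).
Mar has 31 days: +31 → Apr 1, 1957 (142 left).
Apr has 30 days: +30 → May 1, 1957 (112 left).
May has 31 days: +31 → Jun 1, 1957 (81 left).
Jun has 30 days: +30 → Jul 1, 1957 (51 left).
Jul has 31 days: +31 → Aug 1, 1957 (20 left).
+20 → Aug 21, 1957.

August 21, 1957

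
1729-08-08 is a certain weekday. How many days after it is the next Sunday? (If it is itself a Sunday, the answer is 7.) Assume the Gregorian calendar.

6

Aug 8, 1729 is a Monday.
From Monday to the next Sunday is 6 days.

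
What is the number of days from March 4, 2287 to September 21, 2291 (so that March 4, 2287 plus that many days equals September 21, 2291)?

1662

Mar 4, 2287 → Mar 4, 2288: 366 days (Feb 29, 2288 is in that span).
Mar 4, 2288 → Mar 4, 2289: 365 days.
Mar 4, 2289 → Mar 4, 2290: 365 days.
Mar 4, 2290 → Mar 4, 2291: 365 days.
Mar 4, 2291 → Apr 4, 2291: 31 days (March has 31).
Apr 4, 2291 → May 4, 2291: 30 days (April has 30).
May 4, 2291 → Jun 4, 2291: 31 days (May has 31).
Jun 4, 2291 → Jul 4, 2291: 30 days (June has 30).
Jul 4, 2291 → Aug 4, 2291: 31 days (July has 31).
Aug 4, 2291 → Sep 4, 2291: 31 days (August has 31).
Sep 4, 2291 → Sep 21, 2291: 17 days.
Total: 1662 days.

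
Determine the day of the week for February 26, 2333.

Sunday

Doomsday rule: the anchor day for the 2300s is Wednesday. For year 33: 33÷12 = 2 r 9, and 9÷4 = 2, so 2+9+2 = 13.
Wednesday + 13 ≡ Tuesday — that's 2333's doomsday.
In February the doomsday date is Feb 28 (2333 is not a leap year).
Feb 26 is 2 days before Feb 28; 2 mod 7 = 2, so Tuesday − 2 = Sunday.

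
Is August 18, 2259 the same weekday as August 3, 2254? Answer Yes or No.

Yes

From Aug 3, 2254 to Aug 18, 2259 is 1841 days.
1841 mod 7 = 0, so they are the same weekday.
(Aug 3, 2254 is a Thursday; Aug 18, 2259 is a Thursday.)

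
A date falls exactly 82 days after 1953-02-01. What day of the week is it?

Feb 1, 1953 is a Sunday.
82 mod 7 = 5, so 82 days after a Sunday is Sunday + 5 = Friday.

Friday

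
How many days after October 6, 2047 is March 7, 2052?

1614

Oct 6, 2047 → Oct 6, 2048: 366 days (Feb 29, 2048 is in that span).
Oct 6, 2048 → Oct 6, 2049: 365 days.
Oct 6, 2049 → Oct 6, 2050: 365 days.
Oct 6, 2050 → Oct 6, 2051: 365 days.
Oct 6, 2051 → Nov 6, 2051: 31 days (October has 31).
Nov 6, 2051 → Dec 6, 2051: 30 days (November has 30).
Dec 6, 2051 → Jan 6, 2052: 31 days (December has 31).
Jan 6, 2052 → Feb 6, 2052: 31 days (January has 31).
Feb 6, 2052 → Mar 6, 2052: 29 days (February has 29).
Mar 6, 2052 → Mar 7, 2052: 1 days.
Total: 1614 days.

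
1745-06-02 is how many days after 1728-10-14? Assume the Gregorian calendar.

Oct 14, 1728 → Oct 14, 1729: 365 days.
Oct 14, 1729 → Oct 14, 1730: 365 days.
Oct 14, 1730 → Oct 14, 1731: 365 days.
Oct 14, 1731 → Oct 14, 1732: 366 days (Feb 29, 1732 is in that span).
Oct 14, 1732 → Oct 14, 1733: 365 days.
Oct 14, 1733 → Oct 14, 1734: 365 days.
Oct 14, 1734 → Oct 14, 1735: 365 days.
Oct 14, 1735 → Oct 14, 1736: 366 days (Feb 29, 1736 is in that span).
Oct 14, 1736 → Oct 14, 1737: 365 days.
Oct 14, 1737 → Oct 14, 1738: 365 days.
Oct 14, 1738 → Oct 14, 1739: 365 days.
Oct 14, 1739 → Oct 14, 1740: 366 days (Feb 29, 1740 is in that span).
Oct 14, 1740 → Oct 14, 1741: 365 days.
Oct 14, 1741 → Oct 14, 1742: 365 days.
Oct 14, 1742 → Oct 14, 1743: 365 days.
Oct 14, 1743 → Oct 14, 1744: 366 days (Feb 29, 1744 is in that span).
Oct 14, 1744 → Nov 14, 1744: 31 days (October has 31).
Nov 14, 1744 → Dec 14, 1744: 30 days (November has 30).
Dec 14, 1744 → Jan 14, 1745: 31 days (December has 31).
Jan 14, 1745 → Feb 14, 1745: 31 days (January has 31).
Feb 14, 1745 → Mar 14, 1745: 28 days (February has 28).
Mar 14, 1745 → Apr 14, 1745: 31 days (March has 31).
Apr 14, 1745 → May 14, 1745: 30 days (April has 30).
May 14, 1745 → Jun 2, 1745: 19 days.
Total: 6075 days.

6075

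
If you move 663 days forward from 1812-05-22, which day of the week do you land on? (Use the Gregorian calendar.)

Wednesday

First find the weekday of May 22, 1812. Doomsday rule: the anchor day for the 1800s is Friday. For year 12: 12÷12 = 1 r 0, and 0÷4 = 0, so 1+0+0 = 1.
Friday + 1 ≡ Saturday — that's 1812's doomsday.
In May the doomsday date is May 9.
May 22 is 13 days after May 9; 13 mod 7 = 6, so Saturday + 6 = Friday.
663 mod 7 = 5, so 663 days after a Friday is Friday + 5 = Wednesday.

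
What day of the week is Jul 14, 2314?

Doomsday rule: the anchor day for the 2300s is Wednesday. For year 14: 14÷12 = 1 r 2, and 2÷4 = 0, so 1+2+0 = 3.
Wednesday + 3 ≡ Saturday — that's 2314's doomsday.
In July the doomsday date is Jul 11.
Jul 14 is 3 days after Jul 11; 3 mod 7 = 3, so Saturday + 3 = Tuesday.

Tuesday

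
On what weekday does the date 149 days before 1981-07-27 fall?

Saturday

First find the weekday of Jul 27, 1981. Doomsday rule: the anchor day for the 1900s is Wednesday. For year 81: 81÷12 = 6 r 9, and 9÷4 = 2, so 6+9+2 = 17.
Wednesday + 17 ≡ Saturday — that's 1981's doomsday.
In July the doomsday date is Jul 11.
Jul 27 is 16 days after Jul 11; 16 mod 7 = 2, so Saturday + 2 = Monday.
149 mod 7 = 2, so 149 days before a Monday is Monday − 2 = Saturday.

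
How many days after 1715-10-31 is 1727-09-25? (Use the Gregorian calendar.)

Oct 31, 1715 → Oct 31, 1716: 366 days (Feb 29, 1716 is in that span).
Oct 31, 1716 → Oct 31, 1717: 365 days.
Oct 31, 1717 → Oct 31, 1718: 365 days.
Oct 31, 1718 → Oct 31, 1719: 365 days.
Oct 31, 1719 → Oct 31, 1720: 366 days (Feb 29, 1720 is in that span).
Oct 31, 1720 → Oct 31, 1721: 365 days.
Oct 31, 1721 → Oct 31, 1722: 365 days.
Oct 31, 1722 → Oct 31, 1723: 365 days.
Oct 31, 1723 → Oct 31, 1724: 366 days (Feb 29, 1724 is in that span).
Oct 31, 1724 → Oct 31, 1725: 365 days.
Oct 31, 1725 → Oct 31, 1726: 365 days.
Oct 31, 1726 → Nov 30, 1726: 30 days (October has 31).
Nov 30, 1726 → Dec 30, 1726: 30 days (November has 30).
Dec 30, 1726 → Jan 30, 1727: 31 days (December has 31).
Jan 30, 1727 → Feb 28, 1727: 29 days (January has 31).
Feb 28, 1727 → Mar 28, 1727: 28 days (February has 28).
Mar 28, 1727 → Apr 28, 1727: 31 days (March has 31).
Apr 28, 1727 → May 28, 1727: 30 days (April has 30).
May 28, 1727 → Jun 28, 1727: 31 days (May has 31).
Jun 28, 1727 → Jul 28, 1727: 30 days (June has 30).
Jul 28, 1727 → Aug 28, 1727: 31 days (July has 31).
Aug 28, 1727 → Sep 25, 1727: 28 days.
Total: 4347 days.

4347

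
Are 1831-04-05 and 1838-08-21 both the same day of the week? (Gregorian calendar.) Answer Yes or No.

From Apr 5, 1831 to Aug 21, 1838 is 2695 days.
2695 mod 7 = 0, so they are the same weekday.
(Apr 5, 1831 is a Tuesday; Aug 21, 1838 is a Tuesday.)

Yes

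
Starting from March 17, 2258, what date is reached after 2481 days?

December 31, 2264

+365 (one year) → Mar 17, 2259 (2116 left).
+366 (one year; includes Feb 29, 2260) → Mar 17, 2260 (1750 left).
+365 (one year) → Mar 17, 2261 (1385 left).
+365 (one year) → Mar 17, 2262 (1020 left).
+365 (one year) → Mar 17, 2263 (655 left).
+366 (one year; includes Feb 29, 2264) → Mar 17, 2264 (289 left).
Mar has 31 days: +15 → Apr 1, 2264 (274 left).
Apr has 30 days: +30 → May 1, 2264 (244 left).
May has 31 days: +31 → Jun 1, 2264 (213 left).
Jun has 30 days: +30 → Jul 1, 2264 (183 left).
Jul has 31 days: +31 → Aug 1, 2264 (152 left).
Aug has 31 days: +31 → Sep 1, 2264 (121 left).
Sep has 30 days: +30 → Oct 1, 2264 (91 left).
Oct has 31 days: +31 → Nov 1, 2264 (60 left).
Nov has 30 days: +30 → Dec 1, 2264 (30 left).
+30 → Dec 31, 2264.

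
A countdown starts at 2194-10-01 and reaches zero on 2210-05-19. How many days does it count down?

5708

Oct 1, 2194 → Oct 1, 2195: 365 days.
Oct 1, 2195 → Oct 1, 2196: 366 days (Feb 29, 2196 is in that span).
Oct 1, 2196 → Oct 1, 2197: 365 days.
Oct 1, 2197 → Oct 1, 2198: 365 days.
Oct 1, 2198 → Oct 1, 2199: 365 days.
Oct 1, 2199 → Oct 1, 2200: 365 days.
Oct 1, 2200 → Oct 1, 2201: 365 days.
Oct 1, 2201 → Oct 1, 2202: 365 days.
Oct 1, 2202 → Oct 1, 2203: 365 days.
Oct 1, 2203 → Oct 1, 2204: 366 days (Feb 29, 2204 is in that span).
Oct 1, 2204 → Oct 1, 2205: 365 days.
Oct 1, 2205 → Oct 1, 2206: 365 days.
Oct 1, 2206 → Oct 1, 2207: 365 days.
Oct 1, 2207 → Oct 1, 2208: 366 days (Feb 29, 2208 is in that span).
Oct 1, 2208 → Oct 1, 2209: 365 days.
Oct 1, 2209 → Nov 1, 2209: 31 days (October has 31).
Nov 1, 2209 → Dec 1, 2209: 30 days (November has 30).
Dec 1, 2209 → Jan 1, 2210: 31 days (December has 31).
Jan 1, 2210 → Feb 1, 2210: 31 days (January has 31).
Feb 1, 2210 → Mar 1, 2210: 28 days (February has 28).
Mar 1, 2210 → Apr 1, 2210: 31 days (March has 31).
Apr 1, 2210 → May 1, 2210: 30 days (April has 30).
May 1, 2210 → May 19, 2210: 18 days.
Total: 5708 days.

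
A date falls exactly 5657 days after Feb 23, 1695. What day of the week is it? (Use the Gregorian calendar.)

Thursday

First find the weekday of Feb 23, 1695. Doomsday rule: the anchor day for the 1600s is Tuesday. For year 95: 95÷12 = 7 r 11, and 11÷4 = 2, so 7+11+2 = 20.
Tuesday + 20 ≡ Monday — that's 1695's doomsday.
In February the doomsday date is Feb 28 (1695 is not a leap year).
Feb 23 is 5 days before Feb 28; 5 mod 7 = 5, so Monday − 5 = Wednesday.
5657 mod 7 = 1, so 5657 days after a Wednesday is Wednesday + 1 = Thursday.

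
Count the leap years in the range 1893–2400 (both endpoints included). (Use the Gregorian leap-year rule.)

Multiples of 4 in [1893,2400]: 127.
Of those, multiples of 100: 6 (not leap unless ÷400).
Multiples of 400: 2.
Leap years = 127 − 6 + 2 = 123.

123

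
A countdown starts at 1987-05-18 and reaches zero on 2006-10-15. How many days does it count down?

7090

May 18, 1987 → May 18, 1988: 366 days (Feb 29, 1988 is in that span).
May 18, 1988 → May 18, 1989: 365 days.
May 18, 1989 → May 18, 1990: 365 days.
May 18, 1990 → May 18, 1991: 365 days.
May 18, 1991 → May 18, 1992: 366 days (Feb 29, 1992 is in that span).
May 18, 1992 → May 18, 1993: 365 days.
May 18, 1993 → May 18, 1994: 365 days.
May 18, 1994 → May 18, 1995: 365 days.
May 18, 1995 → May 18, 1996: 366 days (Feb 29, 1996 is in that span).
May 18, 1996 → May 18, 1997: 365 days.
May 18, 1997 → May 18, 1998: 365 days.
May 18, 1998 → May 18, 1999: 365 days.
May 18, 1999 → May 18, 2000: 366 days (Feb 29, 2000 is in that span).
May 18, 2000 → May 18, 2001: 365 days.
May 18, 2001 → May 18, 2002: 365 days.
May 18, 2002 → May 18, 2003: 365 days.
May 18, 2003 → May 18, 2004: 366 days (Feb 29, 2004 is in that span).
May 18, 2004 → May 18, 2005: 365 days.
May 18, 2005 → May 18, 2006: 365 days.
May 18, 2006 → Jun 18, 2006: 31 days (May has 31).
Jun 18, 2006 → Jul 18, 2006: 30 days (June has 30).
Jul 18, 2006 → Aug 18, 2006: 31 days (July has 31).
Aug 18, 2006 → Sep 18, 2006: 31 days (August has 31).
Sep 18, 2006 → Oct 15, 2006: 27 days.
Total: 7090 days.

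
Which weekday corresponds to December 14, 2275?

Doomsday rule: the anchor day for the 2200s is Friday. For year 75: 75÷12 = 6 r 3, and 3÷4 = 0, so 6+3+0 = 9.
Friday + 9 ≡ Sunday — that's 2275's doomsday.
In December the doomsday date is Dec 12.
Dec 14 is 2 days after Dec 12; 2 mod 7 = 2, so Sunday + 2 = Tuesday.

Tuesday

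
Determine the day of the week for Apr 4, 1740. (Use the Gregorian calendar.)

Doomsday rule: the anchor day for the 1700s is Sunday. For year 40: 40÷12 = 3 r 4, and 4÷4 = 1, so 3+4+1 = 8.
Sunday + 8 ≡ Monday — that's 1740's doomsday.
In April the doomsday date is Apr 4.
Apr 4 is the doomsday itself: Monday.

Monday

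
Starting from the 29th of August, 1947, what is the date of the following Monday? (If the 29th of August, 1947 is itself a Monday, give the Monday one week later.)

Aug 29, 1947 is a Friday.
From Friday to the next Monday is 3 days.
Aug 29, 1947 + 3 = Sep 1, 1947.

September 1, 1947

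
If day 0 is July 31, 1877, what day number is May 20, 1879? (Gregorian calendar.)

658

Jul 31, 1877 → Jul 31, 1878: 365 days.
Jul 31, 1878 → Aug 31, 1878: 31 days (July has 31).
Aug 31, 1878 → Sep 30, 1878: 30 days (August has 31).
Sep 30, 1878 → Oct 30, 1878: 30 days (September has 30).
Oct 30, 1878 → Nov 30, 1878: 31 days (October has 31).
Nov 30, 1878 → Dec 30, 1878: 30 days (November has 30).
Dec 30, 1878 → Jan 30, 1879: 31 days (December has 31).
Jan 30, 1879 → Feb 28, 1879: 29 days (January has 31).
Feb 28, 1879 → Mar 28, 1879: 28 days (February has 28).
Mar 28, 1879 → Apr 28, 1879: 31 days (March has 31).
Apr 28, 1879 → May 20, 1879: 22 days.
Total: 658 days.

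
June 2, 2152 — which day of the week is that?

Doomsday rule: the anchor day for the 2100s is Sunday. For year 52: 52÷12 = 4 r 4, and 4÷4 = 1, so 4+4+1 = 9.
Sunday + 9 ≡ Tuesday — that's 2152's doomsday.
In June the doomsday date is Jun 6.
Jun 2 is 4 days before Jun 6; 4 mod 7 = 4, so Tuesday − 4 = Friday.

Friday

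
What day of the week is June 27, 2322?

Doomsday rule: the anchor day for the 2300s is Wednesday. For year 22: 22÷12 = 1 r 10, and 10÷4 = 2, so 1+10+2 = 13.
Wednesday + 13 ≡ Tuesday — that's 2322's doomsday.
In June the doomsday date is Jun 6.
Jun 27 is 21 days after Jun 6; 21 mod 7 = 0, so Tuesday + 0 = Tuesday.

Tuesday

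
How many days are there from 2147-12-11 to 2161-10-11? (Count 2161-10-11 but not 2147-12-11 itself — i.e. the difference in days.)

Dec 11, 2147 → Dec 11, 2148: 366 days (Feb 29, 2148 is in that span).
Dec 11, 2148 → Dec 11, 2149: 365 days.
Dec 11, 2149 → Dec 11, 2150: 365 days.
Dec 11, 2150 → Dec 11, 2151: 365 days.
Dec 11, 2151 → Dec 11, 2152: 366 days (Feb 29, 2152 is in that span).
Dec 11, 2152 → Dec 11, 2153: 365 days.
Dec 11, 2153 → Dec 11, 2154: 365 days.
Dec 11, 2154 → Dec 11, 2155: 365 days.
Dec 11, 2155 → Dec 11, 2156: 366 days (Feb 29, 2156 is in that span).
Dec 11, 2156 → Dec 11, 2157: 365 days.
Dec 11, 2157 → Dec 11, 2158: 365 days.
Dec 11, 2158 → Dec 11, 2159: 365 days.
Dec 11, 2159 → Dec 11, 2160: 366 days (Feb 29, 2160 is in that span).
Dec 11, 2160 → Jan 11, 2161: 31 days (December has 31).
Jan 11, 2161 → Feb 11, 2161: 31 days (January has 31).
Feb 11, 2161 → Mar 11, 2161: 28 days (February has 28).
Mar 11, 2161 → Apr 11, 2161: 31 days (March has 31).
Apr 11, 2161 → May 11, 2161: 30 days (April has 30).
May 11, 2161 → Jun 11, 2161: 31 days (May has 31).
Jun 11, 2161 → Jul 11, 2161: 30 days (June has 30).
Jul 11, 2161 → Aug 11, 2161: 31 days (July has 31).
Aug 11, 2161 → Sep 11, 2161: 31 days (August has 31).
Sep 11, 2161 → Oct 11, 2161: 30 days.
Total: 5053 days.

5053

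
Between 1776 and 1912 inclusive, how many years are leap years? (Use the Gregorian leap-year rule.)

Multiples of 4 in [1776,1912]: 35.
Of those, multiples of 100: 2 (not leap unless ÷400).
Multiples of 400: 0.
Leap years = 35 − 2 + 0 = 33.

33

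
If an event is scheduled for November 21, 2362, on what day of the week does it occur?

Doomsday rule: the anchor day for the 2300s is Wednesday. For year 62: 62÷12 = 5 r 2, and 2÷4 = 0, so 5+2+0 = 7.
Wednesday + 7 ≡ Wednesday — that's 2362's doomsday.
In November the doomsday date is Nov 7.
Nov 21 is 14 days after Nov 7; 14 mod 7 = 0, so Wednesday + 0 = Wednesday.

Wednesday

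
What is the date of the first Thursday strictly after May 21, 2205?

May 21, 2205 is a Tuesday.
From Tuesday to the next Thursday is 2 days.
May 21, 2205 + 2 = May 23, 2205.

May 23, 2205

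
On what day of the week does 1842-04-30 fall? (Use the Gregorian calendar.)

Saturday

Doomsday rule: the anchor day for the 1800s is Friday. For year 42: 42÷12 = 3 r 6, and 6÷4 = 1, so 3+6+1 = 10.
Friday + 10 ≡ Monday — that's 1842's doomsday.
In April the doomsday date is Apr 4.
Apr 30 is 26 days after Apr 4; 26 mod 7 = 5, so Monday + 5 = Saturday.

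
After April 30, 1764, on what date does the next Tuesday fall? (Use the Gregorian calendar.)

Apr 30, 1764 is a Monday.
From Monday to the next Tuesday is 1 day.
Apr 30, 1764 + 1 = May 1, 1764.

May 1, 1764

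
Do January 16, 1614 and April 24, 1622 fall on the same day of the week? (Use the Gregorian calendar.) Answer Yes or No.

From Jan 16, 1614 to Apr 24, 1622 is 3020 days.
3020 mod 7 = 3, so they are different weekdays.
(Jan 16, 1614 is a Thursday; Apr 24, 1622 is a Sunday.)

No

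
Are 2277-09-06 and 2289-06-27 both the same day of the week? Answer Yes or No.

Yes

From Sep 6, 2277 to Jun 27, 2289 is 4312 days.
4312 mod 7 = 0, so they are the same weekday.
(Sep 6, 2277 is a Thursday; Jun 27, 2289 is a Thursday.)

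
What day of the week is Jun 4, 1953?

Thursday

Doomsday rule: the anchor day for the 1900s is Wednesday. For year 53: 53÷12 = 4 r 5, and 5÷4 = 1, so 4+5+1 = 10.
Wednesday + 10 ≡ Saturday — that's 1953's doomsday.
In June the doomsday date is Jun 6.
Jun 4 is 2 days before Jun 6; 2 mod 7 = 2, so Saturday − 2 = Thursday.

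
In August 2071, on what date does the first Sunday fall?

August 2, 2071

August 1, 2071 is a Saturday.
The first Sunday is therefore August 2 (1 days later).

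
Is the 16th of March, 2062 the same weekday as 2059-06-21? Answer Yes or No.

From Jun 21, 2059 to Mar 16, 2062 is 999 days.
999 mod 7 = 5, so they are different weekdays.
(Jun 21, 2059 is a Saturday; Mar 16, 2062 is a Thursday.)

No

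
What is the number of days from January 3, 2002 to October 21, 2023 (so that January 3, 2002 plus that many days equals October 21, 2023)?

7961

Jan 3, 2002 → Jan 3, 2003: 365 days.
Jan 3, 2003 → Jan 3, 2004: 365 days.
Jan 3, 2004 → Jan 3, 2005: 366 days (Feb 29, 2004 is in that span).
Jan 3, 2005 → Jan 3, 2006: 365 days.
Jan 3, 2006 → Jan 3, 2007: 365 days.
Jan 3, 2007 → Jan 3, 2008: 365 days.
Jan 3, 2008 → Jan 3, 2009: 366 days (Feb 29, 2008 is in that span).
Jan 3, 2009 → Jan 3, 2010: 365 days.
Jan 3, 2010 → Jan 3, 2011: 365 days.
Jan 3, 2011 → Jan 3, 2012: 365 days.
Jan 3, 2012 → Jan 3, 2013: 366 days (Feb 29, 2012 is in that span).
Jan 3, 2013 → Jan 3, 2014: 365 days.
Jan 3, 2014 → Jan 3, 2015: 365 days.
Jan 3, 2015 → Jan 3, 2016: 365 days.
Jan 3, 2016 → Jan 3, 2017: 366 days (Feb 29, 2016 is in that span).
Jan 3, 2017 → Jan 3, 2018: 365 days.
Jan 3, 2018 → Jan 3, 2019: 365 days.
Jan 3, 2019 → Jan 3, 2020: 365 days.
Jan 3, 2020 → Jan 3, 2021: 366 days (Feb 29, 2020 is in that span).
Jan 3, 2021 → Jan 3, 2022: 365 days.
Jan 3, 2022 → Jan 3, 2023: 365 days.
Jan 3, 2023 → Feb 3, 2023: 31 days (January has 31).
Feb 3, 2023 → Mar 3, 2023: 28 days (February has 28).
Mar 3, 2023 → Apr 3, 2023: 31 days (March has 31).
Apr 3, 2023 → May 3, 2023: 30 days (April has 30).
May 3, 2023 → Jun 3, 2023: 31 days (May has 31).
Jun 3, 2023 → Jul 3, 2023: 30 days (June has 30).
Jul 3, 2023 → Aug 3, 2023: 31 days (July has 31).
Aug 3, 2023 → Sep 3, 2023: 31 days (August has 31).
Sep 3, 2023 → Oct 3, 2023: 30 days (September has 30).
Oct 3, 2023 → Oct 21, 2023: 18 days.
Total: 7961 days.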